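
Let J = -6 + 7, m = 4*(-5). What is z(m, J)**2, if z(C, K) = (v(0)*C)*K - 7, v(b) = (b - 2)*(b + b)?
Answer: 49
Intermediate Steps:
m = -20
J = 1
v(b) = 2*b*(-2 + b) (v(b) = (-2 + b)*(2*b) = 2*b*(-2 + b))
z(C, K) = -7 (z(C, K) = ((2*0*(-2 + 0))*C)*K - 7 = ((2*0*(-2))*C)*K - 7 = (0*C)*K - 7 = 0*K - 7 = 0 - 7 = -7)
z(m, J)**2 = (-7)**2 = 49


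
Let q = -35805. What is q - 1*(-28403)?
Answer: -7402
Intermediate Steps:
q - 1*(-28403) = -35805 - 1*(-28403) = -35805 + 28403 = -7402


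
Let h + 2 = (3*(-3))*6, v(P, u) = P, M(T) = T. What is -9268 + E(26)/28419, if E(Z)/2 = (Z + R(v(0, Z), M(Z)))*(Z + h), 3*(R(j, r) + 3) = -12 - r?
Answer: -263387912/28419 ≈ -9268.0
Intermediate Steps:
h = -56 (h = -2 + (3*(-3))*6 = -2 - 9*6 = -2 - 54 = -56)
R(j, r) = -7 - r/3 (R(j, r) = -3 + (-12 - r)/3 = -3 + (-4 - r/3) = -7 - r/3)
E(Z) = 2*(-56 + Z)*(-7 + 2*Z/3) (E(Z) = 2*((Z + (-7 - Z/3))*(Z - 56)) = 2*((-7 + 2*Z/3)*(-56 + Z)) = 2*((-56 + Z)*(-7 + 2*Z/3)) = 2*(-56 + Z)*(-7 + 2*Z/3))
-9268 + E(26)/28419 = -9268 + (784 - 266/3*26 + (4/3)*26²)/28419 = -9268 + (784 - 6916/3 + (4/3)*676)*(1/28419) = -9268 + (784 - 6916/3 + 2704/3)*(1/28419) = -9268 - 620*1/28419 = -9268 - 620/28419 = -263387912/28419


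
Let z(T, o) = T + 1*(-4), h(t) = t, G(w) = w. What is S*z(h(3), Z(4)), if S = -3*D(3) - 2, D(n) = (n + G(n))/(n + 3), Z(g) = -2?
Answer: 5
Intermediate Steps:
D(n) = 2*n/(3 + n) (D(n) = (n + n)/(n + 3) = (2*n)/(3 + n) = 2*n/(3 + n))
S = -5 (S = -6*3/(3 + 3) - 2 = -6*3/6 - 2 = -3*1 - 2 = -3 - 2 = -5)
z(T, o) = -4 + T (z(T, o) = T - 4 = -4 + T)
S*z(h(3), Z(4)) = -5*(-4 + 3) = -5*(-1) = 5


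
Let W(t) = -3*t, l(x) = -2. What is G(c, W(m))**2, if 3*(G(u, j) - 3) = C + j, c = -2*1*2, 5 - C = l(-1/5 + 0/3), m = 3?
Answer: 49/9 ≈ 5.4444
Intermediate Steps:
C = 7 (C = 5 - 1*(-2) = 5 + 2 = 7)
c = -4 (c = -2*2 = -4)
G(u, j) = 16/3 + j/3 (G(u, j) = 3 + (7 + j)/3 = 3 + (7/3 + j/3) = 16/3 + j/3)
G(c, W(m))**2 = (16/3 + (-3*3)/3)**2 = (16/3 + (1/3)*(-9))**2 = (16/3 - 3)**2 = (7/3)**2 = 49/9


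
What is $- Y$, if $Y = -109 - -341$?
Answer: $-232$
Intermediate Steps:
$Y = 232$ ($Y = -109 + 341 = 232$)
$- Y = \left(-1\right) 232 = -232$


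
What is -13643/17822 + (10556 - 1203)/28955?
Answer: -32620557/73719430 ≈ -0.44250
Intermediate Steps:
-13643/17822 + (10556 - 1203)/28955 = -13643*1/17822 + 9353*(1/28955) = -1949/2546 + 9353/28955 = -32620557/73719430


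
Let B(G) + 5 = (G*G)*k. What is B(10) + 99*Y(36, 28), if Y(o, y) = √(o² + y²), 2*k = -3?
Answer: -155 + 396*√130 ≈ 4360.1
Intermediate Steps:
k = -3/2 (k = (½)*(-3) = -3/2 ≈ -1.5000)
B(G) = -5 - 3*G²/2 (B(G) = -5 + (G*G)*(-3/2) = -5 + G²*(-3/2) = -5 - 3*G²/2)
B(10) + 99*Y(36, 28) = (-5 - 3/2*10²) + 99*√(36² + 28²) = (-5 - 3/2*100) + 99*√(1296 + 784) = (-5 - 150) + 99*√2080 = -155 + 99*(4*√130) = -155 + 396*√130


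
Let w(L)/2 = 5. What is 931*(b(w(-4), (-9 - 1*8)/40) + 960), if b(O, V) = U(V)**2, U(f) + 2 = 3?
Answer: 894691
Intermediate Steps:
w(L) = 10 (w(L) = 2*5 = 10)
U(f) = 1 (U(f) = -2 + 3 = 1)
b(O, V) = 1 (b(O, V) = 1**2 = 1)
931*(b(w(-4), (-9 - 1*8)/40) + 960) = 931*(1 + 960) = 931*961 = 894691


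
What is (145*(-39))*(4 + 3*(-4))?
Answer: 45240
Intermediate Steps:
(145*(-39))*(4 + 3*(-4)) = -5655*(4 - 12) = -5655*(-8) = 45240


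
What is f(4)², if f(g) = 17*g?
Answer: 4624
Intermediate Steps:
f(4)² = (17*4)² = 68² = 4624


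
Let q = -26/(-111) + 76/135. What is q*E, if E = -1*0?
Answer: 0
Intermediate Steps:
E = 0
q = 3982/4995 (q = -26*(-1/111) + 76*(1/135) = 26/111 + 76/135 = 3982/4995 ≈ 0.79720)
q*E = (3982/4995)*0 = 0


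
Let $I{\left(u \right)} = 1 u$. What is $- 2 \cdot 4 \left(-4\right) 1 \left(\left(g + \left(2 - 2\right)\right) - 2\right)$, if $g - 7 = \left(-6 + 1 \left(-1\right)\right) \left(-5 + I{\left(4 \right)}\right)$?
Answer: $384$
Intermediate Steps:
$I{\left(u \right)} = u$
$g = 14$ ($g = 7 + \left(-6 + 1 \left(-1\right)\right) \left(-5 + 4\right) = 7 + \left(-6 - 1\right) \left(-1\right) = 7 - -7 = 7 + 7 = 14$)
$- 2 \cdot 4 \left(-4\right) 1 \left(\left(g + \left(2 - 2\right)\right) - 2\right) = - 2 \cdot 4 \left(-4\right) 1 \left(\left(14 + \left(2 - 2\right)\right) - 2\right) = - 2 \left(\left(-16\right) 1\right) \left(\left(14 + \left(2 - 2\right)\right) - 2\right) = \left(-2\right) \left(-16\right) \left(\left(14 + 0\right) - 2\right) = 32 \left(14 - 2\right) = 32 \cdot 12 = 384$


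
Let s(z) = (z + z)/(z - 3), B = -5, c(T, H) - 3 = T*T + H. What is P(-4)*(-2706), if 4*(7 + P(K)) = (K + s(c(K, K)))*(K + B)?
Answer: 39237/4 ≈ 9809.3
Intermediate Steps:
c(T, H) = 3 + H + T² (c(T, H) = 3 + (T*T + H) = 3 + (T² + H) = 3 + (H + T²) = 3 + H + T²)
s(z) = 2*z/(-3 + z) (s(z) = (2*z)/(-3 + z) = 2*z/(-3 + z))
P(K) = -7 + (-5 + K)*(K + 2*(3 + K + K²)/(K + K²))/4 (P(K) = -7 + ((K + 2*(3 + K + K²)/(-3 + (3 + K + K²)))*(K - 5))/4 = -7 + ((K + 2*(3 + K + K²)/(K + K²))*(-5 + K))/4 = -7 + ((-5 + K)*(K + 2*(3 + K + K²)/(K + K²)))/4 = -7 + (-5 + K)*(K + 2*(3 + K + K²)/(K + K²))/4)
P(-4)*(-2706) = ((¼)*(-30 + (-4)⁴ - 41*(-4)² - 32*(-4) - 2*(-4)³)/(-4*(1 - 4)))*(-2706) = ((¼)*(-¼)*(-30 + 256 - 41*16 + 128 - 2*(-64))/(-3))*(-2706) = ((¼)*(-¼)*(-⅓)*(-30 + 256 - 656 + 128 + 128))*(-2706) = ((¼)*(-¼)*(-⅓)*(-174))*(-2706) = -29/8*(-2706) = 39237/4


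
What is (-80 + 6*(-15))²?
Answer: 28900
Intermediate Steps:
(-80 + 6*(-15))² = (-80 - 90)² = (-170)² = 28900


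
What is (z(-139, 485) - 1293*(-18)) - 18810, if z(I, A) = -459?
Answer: 4005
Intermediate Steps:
(z(-139, 485) - 1293*(-18)) - 18810 = (-459 - 1293*(-18)) - 18810 = (-459 + 23274) - 18810 = 22815 - 18810 = 4005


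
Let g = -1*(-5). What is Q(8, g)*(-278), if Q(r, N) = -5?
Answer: 1390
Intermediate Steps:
g = 5
Q(8, g)*(-278) = -5*(-278) = 1390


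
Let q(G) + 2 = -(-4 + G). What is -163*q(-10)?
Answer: -1956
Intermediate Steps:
q(G) = 2 - G (q(G) = -2 - (-4 + G) = -2 + (4 - G) = 2 - G)
-163*q(-10) = -163*(2 - 1*(-10)) = -163*(2 + 10) = -163*12 = -1956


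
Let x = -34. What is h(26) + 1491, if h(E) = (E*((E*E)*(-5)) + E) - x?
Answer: -86329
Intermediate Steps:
h(E) = 34 + E - 5*E³ (h(E) = (E*((E*E)*(-5)) + E) - 1*(-34) = (E*(E²*(-5)) + E) + 34 = (E*(-5*E²) + E) + 34 = (-5*E³ + E) + 34 = (E - 5*E³) + 34 = 34 + E - 5*E³)
h(26) + 1491 = (34 + 26 - 5*26³) + 1491 = (34 + 26 - 5*17576) + 1491 = (34 + 26 - 87880) + 1491 = -87820 + 1491 = -86329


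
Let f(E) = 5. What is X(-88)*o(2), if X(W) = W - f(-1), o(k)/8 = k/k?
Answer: -744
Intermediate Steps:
o(k) = 8 (o(k) = 8*(k/k) = 8*1 = 8)
X(W) = -5 + W (X(W) = W - 1*5 = W - 5 = -5 + W)
X(-88)*o(2) = (-5 - 88)*8 = -93*8 = -744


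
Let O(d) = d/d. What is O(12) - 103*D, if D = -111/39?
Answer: 3824/13 ≈ 294.15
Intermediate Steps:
D = -37/13 (D = -111*1/39 = -37/13 ≈ -2.8462)
O(d) = 1
O(12) - 103*D = 1 - 103*(-37/13) = 1 + 3811/13 = 3824/13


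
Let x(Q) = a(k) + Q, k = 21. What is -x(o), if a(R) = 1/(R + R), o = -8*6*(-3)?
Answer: -6049/42 ≈ -144.02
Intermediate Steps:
o = 144 (o = -48*(-3) = 144)
a(R) = 1/(2*R)
x(Q) = 1/42 + Q (x(Q) = (½)/21 + Q = (½)*(1/21) + Q = 1/42 + Q)
-x(o) = -(1/42 + 144) = -1*6049/42 = -6049/42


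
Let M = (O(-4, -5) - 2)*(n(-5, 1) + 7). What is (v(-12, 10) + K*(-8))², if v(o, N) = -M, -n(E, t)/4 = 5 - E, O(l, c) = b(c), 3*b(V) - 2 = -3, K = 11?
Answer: 27225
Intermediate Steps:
b(V) = -⅓ (b(V) = ⅔ + (⅓)*(-3) = ⅔ - 1 = -⅓)
O(l, c) = -⅓
n(E, t) = -20 + 4*E (n(E, t) = -4*(5 - E) = -20 + 4*E)
M = 77 (M = (-⅓ - 2)*((-20 + 4*(-5)) + 7) = -7*((-20 - 20) + 7)/3 = -7*(-40 + 7)/3 = -7/3*(-33) = 77)
v(o, N) = -77 (v(o, N) = -1*77 = -77)
(v(-12, 10) + K*(-8))² = (-77 + 11*(-8))² = (-77 - 88)² = (-165)² = 27225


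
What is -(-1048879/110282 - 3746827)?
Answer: 413208624093/110282 ≈ 3.7468e+6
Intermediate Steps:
-(-1048879/110282 - 3746827) = -1*(-413208624093/110282) = 413208624093/110282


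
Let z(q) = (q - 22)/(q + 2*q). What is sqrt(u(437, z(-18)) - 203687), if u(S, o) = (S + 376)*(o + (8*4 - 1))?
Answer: 2*I*sqrt(400234)/3 ≈ 421.76*I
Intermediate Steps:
z(q) = (-22 + q)/(3*q) (z(q) = (-22 + q)/((3*q)) = (-22 + q)*(1/(3*q)) = (-22 + q)/(3*q))
u(S, o) = (31 + o)*(376 + S) (u(S, o) = (376 + S)*(o + (32 - 1)) = (376 + S)*(o + 31) = (376 + S)*(31 + o) = (31 + o)*(376 + S))
sqrt(u(437, z(-18)) - 203687) = sqrt((11656 + 31*437 + 376*((1/3)*(-22 - 18)/(-18)) + 437*((1/3)*(-22 - 18)/(-18))) - 203687) = sqrt((11656 + 13547 + 376*((1/3)*(-1/18)*(-40)) + 437*((1/3)*(-1/18)*(-40))) - 203687) = sqrt((11656 + 13547 + 376*(20/27) + 437*(20/27)) - 203687) = sqrt((11656 + 13547 + 7520/27 + 8740/27) - 203687) = sqrt(232247/9 - 203687) = sqrt(-1600936/9) = 2*I*sqrt(400234)/3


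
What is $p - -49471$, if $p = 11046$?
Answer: $60517$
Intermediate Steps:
$p - -49471 = 11046 - -49471 = 11046 + 49471 = 60517$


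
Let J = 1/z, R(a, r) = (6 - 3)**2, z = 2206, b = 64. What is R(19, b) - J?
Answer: 19853/2206 ≈ 8.9995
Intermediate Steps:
R(a, r) = 9 (R(a, r) = 3**2 = 9)
J = 1/2206 ≈ 0.00045331
R(19, b) - J = 9 - 1*1/2206 = 9 - 1/2206 = 19853/2206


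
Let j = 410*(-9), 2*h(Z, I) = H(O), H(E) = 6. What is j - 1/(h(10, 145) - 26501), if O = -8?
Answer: -97777619/26498 ≈ -3690.0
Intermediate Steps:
h(Z, I) = 3 (h(Z, I) = (½)*6 = 3)
j = -3690
j - 1/(h(10, 145) - 26501) = -3690 - 1/(3 - 26501) = -3690 - 1/(-26498) = -3690 - 1*(-1/26498) = -3690 + 1/26498 = -97777619/26498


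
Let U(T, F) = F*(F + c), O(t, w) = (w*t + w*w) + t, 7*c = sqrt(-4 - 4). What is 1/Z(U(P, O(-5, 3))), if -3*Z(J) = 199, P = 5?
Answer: -3/199 ≈ -0.015075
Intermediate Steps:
c = 2*I*sqrt(2)/7 (c = sqrt(-4 - 4)/7 = sqrt(-8)/7 = (2*I*sqrt(2))/7 = 2*I*sqrt(2)/7 ≈ 0.40406*I)
O(t, w) = t + w**2 + t*w (O(t, w) = (t*w + w**2) + t = (w**2 + t*w) + t = t + w**2 + t*w)
U(T, F) = F*(F + 2*I*sqrt(2)/7)
Z(J) = -199/3 (Z(J) = -1/3*199 = -199/3)
1/Z(U(P, O(-5, 3))) = 1/(-199/3) = -3/199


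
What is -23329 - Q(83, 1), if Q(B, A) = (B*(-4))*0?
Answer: -23329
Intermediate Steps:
Q(B, A) = 0 (Q(B, A) = -4*B*0 = 0)
-23329 - Q(83, 1) = -23329 - 1*0 = -23329 + 0 = -23329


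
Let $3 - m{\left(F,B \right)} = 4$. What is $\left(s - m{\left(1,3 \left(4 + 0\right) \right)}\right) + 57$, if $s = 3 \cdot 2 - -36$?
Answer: $100$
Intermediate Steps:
$m{\left(F,B \right)} = -1$ ($m{\left(F,B \right)} = 3 - 4 = -1$)
$s = 42$ ($s = 6 + 36 = 42$)
$\left(s - m{\left(1,3 \left(4 + 0\right) \right)}\right) + 57 = \left(42 - -1\right) + 57 = \left(42 + 1\right) + 57 = 43 + 57 = 100$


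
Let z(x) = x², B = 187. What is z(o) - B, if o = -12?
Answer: -43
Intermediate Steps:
z(o) - B = (-12)² - 1*187 = 144 - 187 = -43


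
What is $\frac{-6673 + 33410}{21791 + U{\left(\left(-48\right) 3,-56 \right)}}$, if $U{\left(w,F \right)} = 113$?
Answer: $\frac{26737}{21904} \approx 1.2206$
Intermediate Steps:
$\frac{-6673 + 33410}{21791 + U{\left(\left(-48\right) 3,-56 \right)}} = \frac{-6673 + 33410}{21791 + 113} = \frac{26737}{21904}$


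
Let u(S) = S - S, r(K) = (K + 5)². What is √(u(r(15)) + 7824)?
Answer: 4*√489 ≈ 88.453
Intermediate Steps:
r(K) = (5 + K)²
u(S) = 0
√(u(r(15)) + 7824) = √(0 + 7824) = √7824 = 4*√489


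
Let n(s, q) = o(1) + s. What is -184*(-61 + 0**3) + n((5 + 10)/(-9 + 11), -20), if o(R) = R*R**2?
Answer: 22465/2 ≈ 11233.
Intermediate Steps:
o(R) = R**3
n(s, q) = 1 + s (n(s, q) = 1**3 + s = 1 + s)
-184*(-61 + 0**3) + n((5 + 10)/(-9 + 11), -20) = -184*(-61 + 0**3) + (1 + (5 + 10)/(-9 + 11)) = -184*(-61 + 0) + (1 + 15/2) = -184*(-61) + (1 + 15*(1/2)) = 11224 + (1 + 15/2) = 11224 + 17/2 = 22465/2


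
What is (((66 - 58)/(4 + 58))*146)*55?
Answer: 32120/31 ≈ 1036.1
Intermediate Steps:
(((66 - 58)/(4 + 58))*146)*55 = ((8/62)*146)*55 = ((8*(1/62))*146)*55 = ((4/31)*146)*55 = (584/31)*55 = 32120/31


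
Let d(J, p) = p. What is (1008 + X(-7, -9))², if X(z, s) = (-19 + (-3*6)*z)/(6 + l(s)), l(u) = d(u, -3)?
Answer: 9803161/9 ≈ 1.0892e+6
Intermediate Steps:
l(u) = -3
X(z, s) = -19/3 - 6*z (X(z, s) = (-19 + (-3*6)*z)/(6 - 3) = (-19 - 18*z)/3 = (-19 - 18*z)*(⅓) = -19/3 - 6*z)
(1008 + X(-7, -9))² = (1008 + (-19/3 - 6*(-7)))² = (1008 + (-19/3 + 42))² = (1008 + 107/3)² = (3131/3)² = 9803161/9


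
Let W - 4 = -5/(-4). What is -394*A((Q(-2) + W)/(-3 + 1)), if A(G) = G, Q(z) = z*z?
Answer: 7289/4 ≈ 1822.3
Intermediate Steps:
Q(z) = z²
W = 21/4 (W = 4 - 5/(-4) = 4 - 5*(-¼) = 4 + 5/4 = 21/4 ≈ 5.2500)
-394*A((Q(-2) + W)/(-3 + 1)) = -394*((-2)² + 21/4)/(-3 + 1) = -394*(4 + 21/4)/(-2) = -7289*(-1)/(2*2) = -394*(-37/8) = 7289/4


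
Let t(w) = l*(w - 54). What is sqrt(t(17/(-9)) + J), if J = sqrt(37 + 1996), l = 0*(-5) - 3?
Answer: sqrt(1509 + 9*sqrt(2033))/3 ≈ 14.586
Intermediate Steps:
l = -3 (l = 0 - 3 = -3)
t(w) = 162 - 3*w (t(w) = -3*(w - 54) = -3*(-54 + w) = 162 - 3*w)
J = sqrt(2033) ≈ 45.089
sqrt(t(17/(-9)) + J) = sqrt((162 - 51/(-9)) + sqrt(2033)) = sqrt((162 - 51*(-1)/9) + sqrt(2033)) = sqrt((162 - 3*(-17/9)) + sqrt(2033)) = sqrt((162 + 17/3) + sqrt(2033)) = sqrt(503/3 + sqrt(2033))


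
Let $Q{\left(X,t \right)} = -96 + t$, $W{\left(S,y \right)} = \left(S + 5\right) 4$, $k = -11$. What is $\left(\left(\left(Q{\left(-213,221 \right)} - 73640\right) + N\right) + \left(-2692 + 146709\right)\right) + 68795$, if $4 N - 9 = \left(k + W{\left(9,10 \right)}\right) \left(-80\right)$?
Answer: $\frac{553597}{4} \approx 1.384 \cdot 10^{5}$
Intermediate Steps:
$W{\left(S,y \right)} = 20 + 4 S$ ($W{\left(S,y \right)} = \left(5 + S\right) 4 = 20 + 4 S$)
$N = - \frac{3591}{4}$ ($N = \frac{9}{4} + \frac{\left(-11 + \left(20 + 4 \cdot 9\right)\right) \left(-80\right)}{4} = \frac{9}{4} + \frac{\left(-11 + \left(20 + 36\right)\right) \left(-80\right)}{4} = \frac{9}{4} + \frac{\left(-11 + 56\right) \left(-80\right)}{4} = \frac{9}{4} + \frac{45 \left(-80\right)}{4} = \frac{9}{4} + \frac{1}{4} \left(-3600\right) = \frac{9}{4} - 900 = - \frac{3591}{4} \approx -897.75$)
$\left(\left(\left(Q{\left(-213,221 \right)} - 73640\right) + N\right) + \left(-2692 + 146709\right)\right) + 68795 = \left(\left(\left(\left(-96 + 221\right) - 73640\right) - \frac{3591}{4}\right) + \left(-2692 + 146709\right)\right) + 68795 = \left(\left(\left(125 - 73640\right) - \frac{3591}{4}\right) + 144017\right) + 68795 = \left(\left(-73515 - \frac{3591}{4}\right) + 144017\right) + 68795 = \left(- \frac{297651}{4} + 144017\right) + 68795 = \frac{278417}{4} + 68795 = \frac{553597}{4}$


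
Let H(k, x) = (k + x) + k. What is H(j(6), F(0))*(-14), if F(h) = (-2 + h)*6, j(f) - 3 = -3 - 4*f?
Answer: 840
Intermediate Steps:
j(f) = -4*f (j(f) = 3 + (-3 - 4*f) = -4*f)
F(h) = -12 + 6*h
H(k, x) = x + 2*k
H(j(6), F(0))*(-14) = ((-12 + 6*0) + 2*(-4*6))*(-14) = ((-12 + 0) + 2*(-24))*(-14) = (-12 - 48)*(-14) = -60*(-14) = 840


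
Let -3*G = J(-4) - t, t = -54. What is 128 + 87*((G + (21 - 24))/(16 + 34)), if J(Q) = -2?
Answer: 4631/50 ≈ 92.620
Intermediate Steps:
G = -52/3 (G = -(-2 - 1*(-54))/3 = -(-2 + 54)/3 = -⅓*52 = -52/3 ≈ -17.333)
128 + 87*((G + (21 - 24))/(16 + 34)) = 128 + 87*((-52/3 + (21 - 24))/(16 + 34)) = 128 + 87*((-52/3 - 3)/50) = 128 + 87*(-61/3*1/50) = 128 + 87*(-61/150) = 128 - 1769/50 = 4631/50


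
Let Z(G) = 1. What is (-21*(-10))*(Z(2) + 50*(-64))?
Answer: -671790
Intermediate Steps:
(-21*(-10))*(Z(2) + 50*(-64)) = (-21*(-10))*(1 + 50*(-64)) = 210*(1 - 3200) = 210*(-3199) = -671790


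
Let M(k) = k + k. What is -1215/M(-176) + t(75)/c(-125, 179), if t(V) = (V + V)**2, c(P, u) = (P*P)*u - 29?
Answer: 567681315/164081632 ≈ 3.4597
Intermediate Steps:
M(k) = 2*k
c(P, u) = -29 + u*P**2 (c(P, u) = P**2*u - 29 = u*P**2 - 29 = -29 + u*P**2)
t(V) = 4*V**2 (t(V) = (2*V)**2 = 4*V**2)
-1215/M(-176) + t(75)/c(-125, 179) = -1215/(2*(-176)) + (4*75**2)/(-29 + 179*(-125)**2) = -1215/(-352) + (4*5625)/(-29 + 179*15625) = -1215*(-1/352) + 22500/(-29 + 2796875) = 1215/352 + 22500/2796846 = 1215/352 + 22500*(1/2796846) = 1215/352 + 3750/466141 = 567681315/164081632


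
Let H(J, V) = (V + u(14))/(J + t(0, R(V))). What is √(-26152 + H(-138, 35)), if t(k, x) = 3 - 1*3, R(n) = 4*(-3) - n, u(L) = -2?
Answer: 3*I*√6148682/46 ≈ 161.72*I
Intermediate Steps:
R(n) = -12 - n
t(k, x) = 0 (t(k, x) = 3 - 3 = 0)
H(J, V) = (-2 + V)/J (H(J, V) = (V - 2)/(J + 0) = (-2 + V)/J)
√(-26152 + H(-138, 35)) = √(-26152 + (-2 + 35)/(-138)) = √(-26152 - 1/138*33) = √(-26152 - 11/46) = √(-1203003/46) = 3*I*√6148682/46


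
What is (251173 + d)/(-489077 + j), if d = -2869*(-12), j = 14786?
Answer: -285601/474291 ≈ -0.60216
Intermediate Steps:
d = 34428
(251173 + d)/(-489077 + j) = (251173 + 34428)/(-489077 + 14786) = 285601/(-474291) = 285601*(-1/474291) = -285601/474291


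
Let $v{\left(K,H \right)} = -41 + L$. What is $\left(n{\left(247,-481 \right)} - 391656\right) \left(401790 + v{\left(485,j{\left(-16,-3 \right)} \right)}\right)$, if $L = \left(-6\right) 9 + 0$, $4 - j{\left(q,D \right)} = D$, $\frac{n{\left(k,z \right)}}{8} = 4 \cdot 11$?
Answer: $-157184860280$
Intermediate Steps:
$n{\left(k,z \right)} = 352$ ($n{\left(k,z \right)} = 8 \cdot 4 \cdot 11 = 8 \cdot 44 = 352$)
$j{\left(q,D \right)} = 4 - D$
$L = -54$ ($L = -54 + 0 = -54$)
$v{\left(K,H \right)} = -95$ ($v{\left(K,H \right)} = -41 - 54 = -95$)
$\left(n{\left(247,-481 \right)} - 391656\right) \left(401790 + v{\left(485,j{\left(-16,-3 \right)} \right)}\right) = \left(352 - 391656\right) \left(401790 - 95\right) = \left(-391304\right) 401695 = -157184860280$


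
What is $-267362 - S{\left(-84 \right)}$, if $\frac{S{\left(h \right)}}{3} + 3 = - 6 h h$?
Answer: $-140345$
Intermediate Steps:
$S{\left(h \right)} = -9 - 18 h^{2}$ ($S{\left(h \right)} = -9 + 3 - 6 h h = -9 + 3 \left(- 6 h^{2}\right) = -9 - 18 h^{2}$)
$-267362 - S{\left(-84 \right)} = -267362 - \left(-9 - 18 \left(-84\right)^{2}\right) = -267362 - \left(-9 - 127008\right) = -267362 - -127017 = -267362 + 127017 = -140345$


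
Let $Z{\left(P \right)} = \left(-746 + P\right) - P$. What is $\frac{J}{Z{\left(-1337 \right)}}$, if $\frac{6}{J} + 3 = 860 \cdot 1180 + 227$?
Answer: $- \frac{3}{378603952} \approx -7.9238 \cdot 10^{-9}$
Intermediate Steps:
$J = \frac{3}{507512}$ ($J = \frac{6}{-3 + \left(860 \cdot 1180 + 227\right)} = \frac{6}{-3 + \left(1014800 + 227\right)} = \frac{6}{-3 + 1015027} = \frac{6}{1015024} = 6 \cdot \frac{1}{1015024} = \frac{3}{507512} \approx 5.9112 \cdot 10^{-6}$)
$Z{\left(P \right)} = -746$
$\frac{J}{Z{\left(-1337 \right)}} = \frac{3}{507512 \left(-746\right)} = \frac{3}{507512} \left(- \frac{1}{746}\right) = - \frac{3}{378603952}$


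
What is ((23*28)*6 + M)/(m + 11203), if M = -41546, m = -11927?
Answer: 18841/362 ≈ 52.047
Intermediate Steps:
((23*28)*6 + M)/(m + 11203) = ((23*28)*6 - 41546)/(-11927 + 11203) = (644*6 - 41546)/(-724) = (3864 - 41546)*(-1/724) = -37682*(-1/724) = 18841/362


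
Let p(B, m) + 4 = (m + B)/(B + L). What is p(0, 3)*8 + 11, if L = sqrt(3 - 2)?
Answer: 3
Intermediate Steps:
L = 1 (L = sqrt(1) = 1)
p(B, m) = -4 + (B + m)/(1 + B) (p(B, m) = -4 + (m + B)/(B + 1) = -4 + (B + m)/(1 + B))
p(0, 3)*8 + 11 = ((-4 + 3 - 3*0)/(1 + 0))*8 + 11 = ((-4 + 3 + 0)/1)*8 + 11 = (1*(-1))*8 + 11 = -1*8 + 11 = -8 + 11 = 3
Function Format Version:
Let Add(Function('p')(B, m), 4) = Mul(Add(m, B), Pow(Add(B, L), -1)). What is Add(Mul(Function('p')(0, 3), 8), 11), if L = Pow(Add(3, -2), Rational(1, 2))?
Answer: 3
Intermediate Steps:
L = 1 (L = Pow(1, Rational(1, 2)) = 1)
Function('p')(B, m) = Add(-4, Mul(Pow(Add(1, B), -1), Add(B, m))) (Function('p')(B, m) = Add(-4, Mul(Add(m, B), Pow(Add(B, 1), -1))) = Add(-4, Mul(Add(B, m), Pow(Add(1, B), -1))) = Add(-4, Mul(Pow(Add(1, B), -1), Add(B, m))))
Add(Mul(Function('p')(0, 3), 8), 11) = Add(Mul(Mul(Pow(Add(1, 0), -1), Add(-4, 3, Mul(-3, 0))), 8), 11) = Add(Mul(Mul(Pow(1, -1), Add(-4, 3, 0)), 8), 11) = Add(Mul(Mul(1, -1), 8), 11) = Add(Mul(-1, 8), 11) = Add(-8, 11) = 3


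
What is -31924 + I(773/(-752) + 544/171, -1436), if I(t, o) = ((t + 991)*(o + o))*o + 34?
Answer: 32918935210744/8037 ≈ 4.0959e+9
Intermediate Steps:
I(t, o) = 34 + 2*o²*(991 + t) (I(t, o) = ((991 + t)*(2*o))*o + 34 = (2*o*(991 + t))*o + 34 = 2*o²*(991 + t) + 34 = 34 + 2*o²*(991 + t))
-31924 + I(773/(-752) + 544/171, -1436) = -31924 + (34 + 1982*(-1436)² + 2*(773/(-752) + 544/171)*(-1436)²) = -31924 + (34 + 1982*2062096 + 2*(773*(-1/752) + 544*(1/171))*2062096) = -31924 + (34 + 4087074272 + 2*(-773/752 + 544/171)*2062096) = -31924 + (34 + 4087074272 + 2*(276905/128592)*2062096) = -31924 + (34 + 4087074272 + 71375586610/8037) = -31924 + 32919191783932/8037 = 32918935210744/8037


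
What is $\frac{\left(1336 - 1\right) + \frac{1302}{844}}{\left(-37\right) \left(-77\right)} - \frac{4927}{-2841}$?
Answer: $\frac{7526007367}{3415671798} \approx 2.2034$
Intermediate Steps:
$\frac{\left(1336 - 1\right) + \frac{1302}{844}}{\left(-37\right) \left(-77\right)} - \frac{4927}{-2841} = \frac{1335 + 1302 \cdot \frac{1}{844}}{2849} - - \frac{4927}{2841} = \left(1335 + \frac{651}{422}\right) \frac{1}{2849} + \frac{4927}{2841} = \frac{564021}{422} \cdot \frac{1}{2849} + \frac{4927}{2841} = \frac{564021}{1202278} + \frac{4927}{2841} = \frac{7526007367}{3415671798}$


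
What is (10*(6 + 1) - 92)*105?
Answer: -2310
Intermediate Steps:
(10*(6 + 1) - 92)*105 = (10*7 - 92)*105 = (70 - 92)*105 = -22*105 = -2310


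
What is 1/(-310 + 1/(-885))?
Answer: -885/274351 ≈ -0.0032258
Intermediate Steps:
1/(-310 + 1/(-885)) = 1/(-310 - 1/885) = 1/(-274351/885) = -885/274351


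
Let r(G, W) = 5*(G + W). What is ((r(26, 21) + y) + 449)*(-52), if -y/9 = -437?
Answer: -240084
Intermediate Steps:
y = 3933 (y = -9*(-437) = 3933)
r(G, W) = 5*G + 5*W
((r(26, 21) + y) + 449)*(-52) = (((5*26 + 5*21) + 3933) + 449)*(-52) = (((130 + 105) + 3933) + 449)*(-52) = ((235 + 3933) + 449)*(-52) = (4168 + 449)*(-52) = 4617*(-52) = -240084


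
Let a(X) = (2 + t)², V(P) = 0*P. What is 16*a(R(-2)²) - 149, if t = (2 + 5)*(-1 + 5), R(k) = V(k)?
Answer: 14251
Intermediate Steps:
V(P) = 0
R(k) = 0
t = 28 (t = 7*4 = 28)
a(X) = 900 (a(X) = (2 + 28)² = 30² = 900)
16*a(R(-2)²) - 149 = 16*900 - 149 = 14400 - 149 = 14251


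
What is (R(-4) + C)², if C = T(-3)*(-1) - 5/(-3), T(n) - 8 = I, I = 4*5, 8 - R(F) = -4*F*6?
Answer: 117649/9 ≈ 13072.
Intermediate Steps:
R(F) = 8 + 24*F (R(F) = 8 - (-4*F)*6 = 8 - (-24)*F = 8 + 24*F)
I = 20
T(n) = 28 (T(n) = 8 + 20 = 28)
C = -79/3 (C = 28*(-1) - 5/(-3) = -28 - 5*(-⅓) = -28 + 5/3 = -79/3 ≈ -26.333)
(R(-4) + C)² = ((8 + 24*(-4)) - 79/3)² = ((8 - 96) - 79/3)² = (-88 - 79/3)² = (-343/3)² = 117649/9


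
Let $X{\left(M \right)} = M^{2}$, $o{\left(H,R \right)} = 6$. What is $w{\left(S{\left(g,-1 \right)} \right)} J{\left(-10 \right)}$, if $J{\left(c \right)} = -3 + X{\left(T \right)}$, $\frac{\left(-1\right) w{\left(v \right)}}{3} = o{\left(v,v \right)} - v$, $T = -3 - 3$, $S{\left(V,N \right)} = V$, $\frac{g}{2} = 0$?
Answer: $-594$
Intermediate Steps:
$g = 0$ ($g = 2 \cdot 0 = 0$)
$T = -6$ ($T = -3 - 3 = -6$)
$w{\left(v \right)} = -18 + 3 v$ ($w{\left(v \right)} = - 3 \left(6 - v\right) = -18 + 3 v$)
$J{\left(c \right)} = 33$ ($J{\left(c \right)} = -3 + \left(-6\right)^{2} = -3 + 36 = 33$)
$w{\left(S{\left(g,-1 \right)} \right)} J{\left(-10 \right)} = \left(-18 + 3 \cdot 0\right) 33 = \left(-18 + 0\right) 33 = \left(-18\right) 33 = -594$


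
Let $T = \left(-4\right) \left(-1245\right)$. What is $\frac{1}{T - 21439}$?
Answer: $- \frac{1}{16459} \approx -6.0757 \cdot 10^{-5}$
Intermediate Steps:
$T = 4980$
$\frac{1}{T - 21439} = \frac{1}{4980 - 21439} = \frac{1}{-16459} = - \frac{1}{16459}$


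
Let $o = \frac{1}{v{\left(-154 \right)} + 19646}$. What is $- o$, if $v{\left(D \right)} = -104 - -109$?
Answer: $- \frac{1}{19651} \approx -5.0888 \cdot 10^{-5}$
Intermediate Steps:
$v{\left(D \right)} = 5$ ($v{\left(D \right)} = -104 + 109 = 5$)
$o = \frac{1}{19651}$ ($o = \frac{1}{5 + 19646} = \frac{1}{19651} \approx 5.0888 \cdot 10^{-5}$)
$- o = \left(-1\right) \frac{1}{19651} = - \frac{1}{19651}$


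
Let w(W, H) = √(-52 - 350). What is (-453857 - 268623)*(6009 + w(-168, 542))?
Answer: -4341382320 - 722480*I*√402 ≈ -4.3414e+9 - 1.4486e+7*I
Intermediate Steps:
w(W, H) = I*√402 (w(W, H) = √(-402) = I*√402)
(-453857 - 268623)*(6009 + w(-168, 542)) = (-453857 - 268623)*(6009 + I*√402) = -722480*(6009 + I*√402) = -4341382320 - 722480*I*√402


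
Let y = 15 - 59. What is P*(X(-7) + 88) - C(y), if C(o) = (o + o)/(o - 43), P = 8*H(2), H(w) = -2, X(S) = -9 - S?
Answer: -119800/87 ≈ -1377.0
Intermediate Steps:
y = -44
P = -16 (P = 8*(-2) = -16)
C(o) = 2*o/(-43 + o) (C(o) = (2*o)/(-43 + o) = 2*o/(-43 + o))
P*(X(-7) + 88) - C(y) = -16*((-9 - 1*(-7)) + 88) - 2*(-44)/(-43 - 44) = -16*((-9 + 7) + 88) - 2*(-44)/(-87) = -16*(-2 + 88) - 2*(-44)*(-1)/87 = -16*86 - 1*88/87 = -1376 - 88/87 = -119800/87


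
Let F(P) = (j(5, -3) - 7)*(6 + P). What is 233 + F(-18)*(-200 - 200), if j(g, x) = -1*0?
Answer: -33367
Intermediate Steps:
j(g, x) = 0
F(P) = -42 - 7*P (F(P) = (0 - 7)*(6 + P) = -7*(6 + P) = -42 - 7*P)
233 + F(-18)*(-200 - 200) = 233 + (-42 - 7*(-18))*(-200 - 200) = 233 + (-42 + 126)*(-400) = 233 + 84*(-400) = 233 - 33600 = -33367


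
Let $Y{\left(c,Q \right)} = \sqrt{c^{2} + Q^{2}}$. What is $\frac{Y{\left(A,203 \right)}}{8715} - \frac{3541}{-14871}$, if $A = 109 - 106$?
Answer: $\frac{3541}{14871} + \frac{\sqrt{41218}}{8715} \approx 0.26141$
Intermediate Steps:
$A = 3$
$Y{\left(c,Q \right)} = \sqrt{Q^{2} + c^{2}}$
$\frac{Y{\left(A,203 \right)}}{8715} - \frac{3541}{-14871} = \frac{\sqrt{203^{2} + 3^{2}}}{8715} - \frac{3541}{-14871} = \sqrt{41209 + 9} \cdot \frac{1}{8715} - - \frac{3541}{14871} = \sqrt{41218} \cdot \frac{1}{8715} + \frac{3541}{14871} = \frac{\sqrt{41218}}{8715} + \frac{3541}{14871} = \frac{3541}{14871} + \frac{\sqrt{41218}}{8715}$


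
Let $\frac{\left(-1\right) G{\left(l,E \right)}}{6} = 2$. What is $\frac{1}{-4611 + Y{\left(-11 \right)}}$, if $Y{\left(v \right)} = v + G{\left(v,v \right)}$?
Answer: $- \frac{1}{4634} \approx -0.0002158$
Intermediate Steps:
$G{\left(l,E \right)} = -12$ ($G{\left(l,E \right)} = \left(-6\right) 2 = -12$)
$Y{\left(v \right)} = -12 + v$ ($Y{\left(v \right)} = v - 12 = -12 + v$)
$\frac{1}{-4611 + Y{\left(-11 \right)}} = \frac{1}{-4611 - 23} = \frac{1}{-4634} = - \frac{1}{4634}$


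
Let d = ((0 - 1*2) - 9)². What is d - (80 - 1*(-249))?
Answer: -208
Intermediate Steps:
d = 121 (d = ((0 - 2) - 9)² = (-2 - 9)² = (-11)² = 121)
d - (80 - 1*(-249)) = 121 - (80 - 1*(-249)) = 121 - (80 + 249) = 121 - 1*329 = 121 - 329 = -208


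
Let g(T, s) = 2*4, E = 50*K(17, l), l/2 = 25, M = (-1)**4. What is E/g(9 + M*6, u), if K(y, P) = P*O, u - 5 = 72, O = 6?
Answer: 1875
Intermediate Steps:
M = 1
l = 50 (l = 2*25 = 50)
u = 77 (u = 5 + 72 = 77)
K(y, P) = 6*P (K(y, P) = P*6 = 6*P)
E = 15000 (E = 50*(6*50) = 50*300 = 15000)
g(T, s) = 8
E/g(9 + M*6, u) = 15000/8 = 15000*(1/8) = 1875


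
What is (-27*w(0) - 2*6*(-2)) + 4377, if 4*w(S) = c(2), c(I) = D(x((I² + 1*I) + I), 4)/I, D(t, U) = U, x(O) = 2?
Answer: 8775/2 ≈ 4387.5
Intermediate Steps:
c(I) = 4/I
w(S) = ½ (w(S) = (4/2)/4 = (4*(½))/4 = (¼)*2 = ½)
(-27*w(0) - 2*6*(-2)) + 4377 = (-27*½ - 2*6*(-2)) + 4377 = (-27/2 - 12*(-2)) + 4377 = (-27/2 + 24) + 4377 = 21/2 + 4377 = 8775/2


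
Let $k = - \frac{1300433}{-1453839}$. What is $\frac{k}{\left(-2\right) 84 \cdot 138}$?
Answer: $- \frac{1300433}{33705803376} \approx -3.8582 \cdot 10^{-5}$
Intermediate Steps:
$k = \frac{1300433}{1453839}$ ($k = \left(-1300433\right) \left(- \frac{1}{1453839}\right) = \frac{1300433}{1453839} \approx 0.89448$)
$\frac{k}{\left(-2\right) 84 \cdot 138} = \frac{1300433}{1453839 \left(-2\right) 84 \cdot 138} = \frac{1300433}{1453839 \left(\left(-168\right) 138\right)} = \frac{1300433}{1453839 \left(-23184\right)} = \frac{1300433}{1453839} \left(- \frac{1}{23184}\right) = - \frac{1300433}{33705803376}$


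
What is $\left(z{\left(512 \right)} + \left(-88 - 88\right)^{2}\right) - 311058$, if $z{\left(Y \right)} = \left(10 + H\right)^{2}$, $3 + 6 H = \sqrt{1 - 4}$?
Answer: $- \frac{1679951}{6} + \frac{19 i \sqrt{3}}{6} \approx -2.7999 \cdot 10^{5} + 5.4848 i$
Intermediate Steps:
$H = - \frac{1}{2} + \frac{i \sqrt{3}}{6}$ ($H = - \frac{1}{2} + \frac{\sqrt{1 - 4}}{6} = - \frac{1}{2} + \frac{\sqrt{-3}}{6} = - \frac{1}{2} + \frac{i \sqrt{3}}{6} \approx -0.5 + 0.28868 i$)
$z{\left(Y \right)} = \left(\frac{19}{2} + \frac{i \sqrt{3}}{6}\right)^{2}$ ($z{\left(Y \right)} = \left(10 - \left(\frac{1}{2} - \frac{i \sqrt{3}}{6}\right)\right)^{2} = \left(\frac{19}{2} + \frac{i \sqrt{3}}{6}\right)^{2}$)
$\left(z{\left(512 \right)} + \left(-88 - 88\right)^{2}\right) - 311058 = \left(\frac{\left(57 + i \sqrt{3}\right)^{2}}{36} + \left(-88 - 88\right)^{2}\right) - 311058 = \left(\frac{\left(57 + i \sqrt{3}\right)^{2}}{36} + \left(-176\right)^{2}\right) - 311058 = \left(\frac{\left(57 + i \sqrt{3}\right)^{2}}{36} + 30976\right) - 311058 = \left(30976 + \frac{\left(57 + i \sqrt{3}\right)^{2}}{36}\right) - 311058 = -280082 + \frac{\left(57 + i \sqrt{3}\right)^{2}}{36}$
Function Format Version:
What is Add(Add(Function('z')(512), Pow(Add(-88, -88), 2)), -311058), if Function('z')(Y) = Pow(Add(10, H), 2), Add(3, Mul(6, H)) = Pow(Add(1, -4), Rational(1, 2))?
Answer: Add(Rational(-1679951, 6), Mul(Rational(19, 6), I, Pow(3, Rational(1, 2)))) ≈ Add(-2.7999e+5, Mul(5.4848, I))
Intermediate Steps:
H = Add(Rational(-1, 2), Mul(Rational(1, 6), I, Pow(3, Rational(1, 2)))) (H = Add(Rational(-1, 2), Mul(Rational(1, 6), Pow(Add(1, -4), Rational(1, 2)))) = Add(Rational(-1, 2), Mul(Rational(1, 6), Pow(-3, Rational(1, 2)))) = Add(Rational(-1, 2), Mul(Rational(1, 6), Mul(I, Pow(3, Rational(1, 2))))) = Add(Rational(-1, 2), Mul(Rational(1, 6), I, Pow(3, Rational(1, 2)))) ≈ Add(-0.50000, Mul(0.28868, I)))
Function('z')(Y) = Pow(Add(Rational(19, 2), Mul(Rational(1, 6), I, Pow(3, Rational(1, 2)))), 2) (Function('z')(Y) = Pow(Add(10, Add(Rational(-1, 2), Mul(Rational(1, 6), I, Pow(3, Rational(1, 2))))), 2) = Pow(Add(Rational(19, 2), Mul(Rational(1, 6), I, Pow(3, Rational(1, 2)))), 2))
Add(Add(Function('z')(512), Pow(Add(-88, -88), 2)), -311058) = Add(Add(Mul(Rational(1, 36), Pow(Add(57, Mul(I, Pow(3, Rational(1, 2)))), 2)), Pow(Add(-88, -88), 2)), -311058) = Add(Add(Mul(Rational(1, 36), Pow(Add(57, Mul(I, Pow(3, Rational(1, 2)))), 2)), Pow(-176, 2)), -311058) = Add(Add(Mul(Rational(1, 36), Pow(Add(57, Mul(I, Pow(3, Rational(1, 2)))), 2)), 30976), -311058) = Add(Add(30976, Mul(Rational(1, 36), Pow(Add(57, Mul(I, Pow(3, Rational(1, 2)))), 2))), -311058) = Add(-280082, Mul(Rational(1, 36), Pow(Add(57, Mul(I, Pow(3, Rational(1, 2)))), 2)))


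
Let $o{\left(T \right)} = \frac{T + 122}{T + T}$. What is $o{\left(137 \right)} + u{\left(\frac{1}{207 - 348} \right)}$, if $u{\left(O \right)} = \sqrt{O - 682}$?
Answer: $\frac{259}{274} + \frac{i \sqrt{13558983}}{141} \approx 0.94526 + 26.115 i$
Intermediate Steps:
$o{\left(T \right)} = \frac{122 + T}{2 T}$
$u{\left(O \right)} = \sqrt{-682 + O}$
$o{\left(137 \right)} + u{\left(\frac{1}{207 - 348} \right)} = \frac{122 + 137}{2 \cdot 137} + \sqrt{-682 + \frac{1}{207 - 348}} = \frac{1}{2} \cdot \frac{1}{137} \cdot 259 + \sqrt{-682 + \frac{1}{-141}} = \frac{259}{274} + \sqrt{-682 - \frac{1}{141}} = \frac{259}{274} + \sqrt{- \frac{96163}{141}} = \frac{259}{274} + \frac{i \sqrt{13558983}}{141}$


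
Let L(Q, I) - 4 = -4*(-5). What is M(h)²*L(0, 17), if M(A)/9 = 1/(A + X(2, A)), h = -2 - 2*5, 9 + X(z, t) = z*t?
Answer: 24/25 ≈ 0.96000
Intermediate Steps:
X(z, t) = -9 + t*z (X(z, t) = -9 + z*t = -9 + t*z)
L(Q, I) = 24 (L(Q, I) = 4 - 4*(-5) = 4 + 20 = 24)
h = -12 (h = -2 - 10 = -12)
M(A) = 9/(-9 + 3*A) (M(A) = 9/(A + (-9 + A*2)) = 9/(A + (-9 + 2*A)) = 9/(-9 + 3*A))
M(h)²*L(0, 17) = (3/(-3 - 12))²*24 = (3/(-15))²*24 = (3*(-1/15))²*24 = (-⅕)²*24 = (1/25)*24 = 24/25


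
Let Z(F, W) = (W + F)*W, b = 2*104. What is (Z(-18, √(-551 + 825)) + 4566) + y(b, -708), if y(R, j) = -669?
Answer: 4171 - 18*√274 ≈ 3873.0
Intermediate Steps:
b = 208
Z(F, W) = W*(F + W) (Z(F, W) = (F + W)*W = W*(F + W))
(Z(-18, √(-551 + 825)) + 4566) + y(b, -708) = (√(-551 + 825)*(-18 + √(-551 + 825)) + 4566) - 669 = (√274*(-18 + √274) + 4566) - 669 = (4566 + √274*(-18 + √274)) - 669 = 3897 + √274*(-18 + √274)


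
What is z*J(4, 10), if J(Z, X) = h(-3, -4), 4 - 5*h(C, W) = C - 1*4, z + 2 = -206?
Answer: -2288/5 ≈ -457.60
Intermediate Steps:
z = -208 (z = -2 - 206 = -208)
h(C, W) = 8/5 - C/5 (h(C, W) = ⅘ - (C - 1*4)/5 = ⅘ - (C - 4)/5 = ⅘ - (-4 + C)/5 = ⅘ + (⅘ - C/5) = 8/5 - C/5)
J(Z, X) = 11/5 (J(Z, X) = 8/5 - ⅕*(-3) = 8/5 + ⅗ = 11/5)
z*J(4, 10) = -208*11/5 = -2288/5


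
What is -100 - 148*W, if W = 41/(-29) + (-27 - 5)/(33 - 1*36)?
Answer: -127840/87 ≈ -1469.4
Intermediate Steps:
W = 805/87 (W = 41*(-1/29) - 32/(33 - 36) = -41/29 - 32/(-3) = -41/29 - 32*(-1/3) = -41/29 + 32/3 = 805/87 ≈ 9.2529)
-100 - 148*W = -100 - 148*805/87 = -100 - 119140/87 = -127840/87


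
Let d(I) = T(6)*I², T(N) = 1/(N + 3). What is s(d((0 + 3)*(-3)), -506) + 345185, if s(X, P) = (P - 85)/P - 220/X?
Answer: 1571866489/4554 ≈ 3.4516e+5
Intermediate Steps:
T(N) = 1/(3 + N)
d(I) = I²/9 (d(I) = I²/(3 + 6) = I²/9)
s(X, P) = -220/X + (-85 + P)/P (s(X, P) = (-85 + P)/P - 220/X = -220/X + (-85 + P)/P)
s(d((0 + 3)*(-3)), -506) + 345185 = (1 - 220/(0 + 3)² - 85/(-506)) + 345185 = (1 - 220/((3*(-3))²/9) - 85*(-1/506)) + 345185 = (1 - 220/((⅑)*(-9)²) + 85/506) + 345185 = (1 - 220/((⅑)*81) + 85/506) + 345185 = (1 - 220/9 + 85/506) + 345185 = -106001/4554 + 345185 = 1571866489/4554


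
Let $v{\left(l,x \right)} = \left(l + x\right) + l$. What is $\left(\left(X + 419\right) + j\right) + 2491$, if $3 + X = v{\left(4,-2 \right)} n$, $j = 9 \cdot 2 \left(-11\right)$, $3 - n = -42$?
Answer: $2979$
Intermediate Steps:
$n = 45$ ($n = 3 - -42 = 3 + 42 = 45$)
$v{\left(l,x \right)} = x + 2 l$
$j = -198$ ($j = 18 \left(-11\right) = -198$)
$X = 267$ ($X = -3 + \left(-2 + 2 \cdot 4\right) 45 = -3 + \left(-2 + 8\right) 45 = -3 + 6 \cdot 45 = -3 + 270 = 267$)
$\left(\left(X + 419\right) + j\right) + 2491 = \left(\left(267 + 419\right) - 198\right) + 2491 = \left(686 - 198\right) + 2491 = 488 + 2491 = 2979$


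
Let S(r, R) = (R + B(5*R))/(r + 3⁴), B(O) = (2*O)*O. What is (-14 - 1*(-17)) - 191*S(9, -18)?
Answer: -171694/5 ≈ -34339.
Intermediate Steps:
B(O) = 2*O²
S(r, R) = (R + 50*R²)/(81 + r) (S(r, R) = (R + 2*(5*R)²)/(r + 3⁴) = (R + 2*(25*R²))/(r + 81) = (R + 50*R²)/(81 + r))
(-14 - 1*(-17)) - 191*S(9, -18) = (-14 - 1*(-17)) - (-3438)*(1 + 50*(-18))/(81 + 9) = (-14 + 17) - (-3438)*(1 - 900)/90 = 3 - (-3438)*(-899)/90 = 3 - 191*899/5 = 3 - 171709/5 = -171694/5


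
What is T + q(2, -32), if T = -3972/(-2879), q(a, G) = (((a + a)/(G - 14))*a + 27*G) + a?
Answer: -56999214/66217 ≈ -860.79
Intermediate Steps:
q(a, G) = a + 27*G + 2*a²/(-14 + G) (q(a, G) = (((2*a)/(-14 + G))*a + 27*G) + a = ((2*a/(-14 + G))*a + 27*G) + a = (2*a²/(-14 + G) + 27*G) + a = (27*G + 2*a²/(-14 + G)) + a = a + 27*G + 2*a²/(-14 + G))
T = 3972/2879 (T = -3972*(-1/2879) = 3972/2879 ≈ 1.3796)
T + q(2, -32) = 3972/2879 + (-378*(-32) - 14*2 + 2*2² + 27*(-32)² - 32*2)/(-14 - 32) = 3972/2879 + (12096 - 28 + 2*4 + 27*1024 - 64)/(-46) = 3972/2879 - (12096 - 28 + 8 + 27648 - 64)/46 = 3972/2879 - 1/46*39660 = 3972/2879 - 19830/23 = -56999214/66217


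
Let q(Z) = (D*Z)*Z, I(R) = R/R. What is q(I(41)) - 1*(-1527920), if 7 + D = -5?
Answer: 1527908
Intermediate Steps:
D = -12 (D = -7 - 5 = -12)
I(R) = 1
q(Z) = -12*Z**2 (q(Z) = (-12*Z)*Z = -12*Z**2)
q(I(41)) - 1*(-1527920) = -12*1**2 - 1*(-1527920) = -12*1 + 1527920 = -12 + 1527920 = 1527908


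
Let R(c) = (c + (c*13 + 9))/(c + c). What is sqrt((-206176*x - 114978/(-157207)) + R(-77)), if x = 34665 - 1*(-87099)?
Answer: I*sqrt(14714388479091199534001366)/24209878 ≈ 1.5845e+5*I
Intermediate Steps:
R(c) = (9 + 14*c)/(2*c) (R(c) = (c + (13*c + 9))/((2*c)) = (c + (9 + 13*c))*(1/(2*c)) = (9 + 14*c)*(1/(2*c)) = (9 + 14*c)/(2*c))
x = 121764 (x = 34665 + 87099 = 121764)
sqrt((-206176*x - 114978/(-157207)) + R(-77)) = sqrt((-206176/(1/121764) - 114978/(-157207)) + (7 + (9/2)/(-77))) = sqrt((-206176/1/121764 - 114978*(-1/157207)) + (7 + (9/2)*(-1/77))) = sqrt((-206176*121764 + 114978/157207) + (7 - 9/154)) = sqrt((-25104814464 + 114978/157207) + 1069/154) = sqrt(-3946652567327070/157207 + 1069/154) = sqrt(-607784495200314497/24209878) = I*sqrt(14714388479091199534001366)/24209878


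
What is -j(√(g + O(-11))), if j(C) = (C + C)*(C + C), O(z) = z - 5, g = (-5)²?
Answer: -36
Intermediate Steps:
g = 25
O(z) = -5 + z
j(C) = 4*C² (j(C) = (2*C)*(2*C) = 4*C²)
-j(√(g + O(-11))) = -4*(√(25 + (-5 - 11)))² = -4*(√(25 - 16))² = -4*(√9)² = -4*3² = -4*9 = -1*36 = -36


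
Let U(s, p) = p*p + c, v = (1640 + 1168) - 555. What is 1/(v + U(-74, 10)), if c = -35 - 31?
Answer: 1/2287 ≈ 0.00043725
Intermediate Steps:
c = -66
v = 2253 (v = 2808 - 555 = 2253)
U(s, p) = -66 + p**2 (U(s, p) = p*p - 66 = p**2 - 66 = -66 + p**2)
1/(v + U(-74, 10)) = 1/(2253 + (-66 + 10**2)) = 1/(2253 + (-66 + 100)) = 1/(2253 + 34) = 1/2287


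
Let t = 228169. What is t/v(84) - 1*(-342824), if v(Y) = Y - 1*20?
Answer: 22168905/64 ≈ 3.4639e+5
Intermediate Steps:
v(Y) = -20 + Y (v(Y) = Y - 20 = -20 + Y)
t/v(84) - 1*(-342824) = 228169/(-20 + 84) - 1*(-342824) = 228169/64 + 342824 = 22168905/64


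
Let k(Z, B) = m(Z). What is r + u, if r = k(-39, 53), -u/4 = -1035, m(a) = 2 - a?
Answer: 4181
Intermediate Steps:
k(Z, B) = 2 - Z
u = 4140 (u = -4*(-1035) = 4140)
r = 41 (r = 2 - 1*(-39) = 2 + 39 = 41)
r + u = 41 + 4140 = 4181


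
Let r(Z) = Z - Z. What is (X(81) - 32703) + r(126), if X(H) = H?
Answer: -32622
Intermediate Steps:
r(Z) = 0
(X(81) - 32703) + r(126) = (81 - 32703) + 0 = -32622 + 0 = -32622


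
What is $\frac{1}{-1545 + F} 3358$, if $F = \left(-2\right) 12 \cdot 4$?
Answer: $- \frac{3358}{1641} \approx -2.0463$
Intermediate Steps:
$F = -96$ ($F = \left(-24\right) 4 = -96$)
$\frac{1}{-1545 + F} 3358 = \frac{1}{-1545 - 96} \cdot 3358 = \frac{1}{-1641} \cdot 3358 = \left(- \frac{1}{1641}\right) 3358 = - \frac{3358}{1641}$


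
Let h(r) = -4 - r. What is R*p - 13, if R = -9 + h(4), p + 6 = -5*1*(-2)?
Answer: -81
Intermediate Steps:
p = 4 (p = -6 - 5*1*(-2) = -6 - 5*(-2) = -6 + 10 = 4)
R = -17 (R = -9 + (-4 - 1*4) = -9 + (-4 - 4) = -9 - 8 = -17)
R*p - 13 = -17*4 - 13 = -68 - 13 = -81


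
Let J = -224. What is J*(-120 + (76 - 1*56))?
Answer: 22400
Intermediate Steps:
J*(-120 + (76 - 1*56)) = -224*(-120 + (76 - 1*56)) = -224*(-120 + (76 - 56)) = -224*(-120 + 20) = -224*(-100) = 22400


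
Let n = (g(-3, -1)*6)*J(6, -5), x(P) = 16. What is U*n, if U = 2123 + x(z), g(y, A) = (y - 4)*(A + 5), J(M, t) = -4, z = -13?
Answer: 1437408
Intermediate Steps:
g(y, A) = (-4 + y)*(5 + A)
U = 2139 (U = 2123 + 16 = 2139)
n = 672 (n = ((-20 - 4*(-1) + 5*(-3) - 1*(-3))*6)*(-4) = ((-20 + 4 - 15 + 3)*6)*(-4) = -28*6*(-4) = -168*(-4) = 672)
U*n = 2139*672 = 1437408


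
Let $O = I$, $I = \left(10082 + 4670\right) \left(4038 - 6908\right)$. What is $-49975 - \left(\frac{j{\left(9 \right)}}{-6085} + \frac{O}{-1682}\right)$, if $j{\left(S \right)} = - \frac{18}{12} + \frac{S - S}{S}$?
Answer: $- \frac{769120818673}{10234970} \approx -75146.0$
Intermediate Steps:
$j{\left(S \right)} = - \frac{3}{2}$ ($j{\left(S \right)} = \left(-18\right) \frac{1}{12} + \frac{0}{S} = - \frac{3}{2} + 0 = - \frac{3}{2}$)
$I = -42338240$ ($I = 14752 \left(-2870\right) = -42338240$)
$O = -42338240$
$-49975 - \left(\frac{j{\left(9 \right)}}{-6085} + \frac{O}{-1682}\right) = -49975 - \left(- \frac{3}{2 \left(-6085\right)} - \frac{42338240}{-1682}\right) = -49975 - \left(\left(- \frac{3}{2}\right) \left(- \frac{1}{6085}\right) - - \frac{21169120}{841}\right) = -49975 - \left(\frac{3}{12170} + \frac{21169120}{841}\right) = -49975 - \frac{257628192923}{10234970} = - \frac{769120818673}{10234970}$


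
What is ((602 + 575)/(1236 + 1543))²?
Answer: 1385329/7722841 ≈ 0.17938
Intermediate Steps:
((602 + 575)/(1236 + 1543))² = (1177/2779)² = 1385329/7722841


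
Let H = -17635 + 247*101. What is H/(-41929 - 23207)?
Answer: -457/4071 ≈ -0.11226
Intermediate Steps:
H = 7312 (H = -17635 + 24947 = 7312)
H/(-41929 - 23207) = 7312/(-41929 - 23207) = 7312/(-65136) = 7312*(-1/65136) = -457/4071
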